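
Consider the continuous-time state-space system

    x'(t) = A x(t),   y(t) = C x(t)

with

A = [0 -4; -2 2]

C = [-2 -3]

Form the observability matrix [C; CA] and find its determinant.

CA = [[6, 2]]
Observability matrix O = [C; CA] = [[-2, -3], [6, 2]]
det(O) = (-2)·2 - (-3)·6 = -4 - (-18) = 14
Since det(O) ≠ 0, rank(O) = 2 and the system is completely observable.

14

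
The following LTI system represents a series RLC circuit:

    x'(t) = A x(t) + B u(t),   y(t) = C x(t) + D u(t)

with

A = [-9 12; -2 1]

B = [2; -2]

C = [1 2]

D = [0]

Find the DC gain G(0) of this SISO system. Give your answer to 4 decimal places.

-4.6667

G(0) = C(-A)^{-1}B + D = -C A^{-1} B + D.
det A = 15, so A^{-1} = (1/15)·adj(A) = [[1/15, -4/5], [2/15, -3/5]]
A^{-1} B = [26/15, 22/15]^T
C A^{-1} B = 14/3
G(0) = D - C A^{-1} B = 0 - (14/3) = -14/3 ≈ -4.6667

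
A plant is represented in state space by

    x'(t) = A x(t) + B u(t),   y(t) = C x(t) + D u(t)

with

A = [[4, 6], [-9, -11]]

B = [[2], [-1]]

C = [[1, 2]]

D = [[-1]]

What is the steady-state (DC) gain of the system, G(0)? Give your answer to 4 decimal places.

G(0) = C(-A)^{-1}B + D = -C A^{-1} B + D.
det A = 10, so A^{-1} = (1/10)·adj(A) = [[-11/10, -3/5], [9/10, 2/5]]
A^{-1} B = [-8/5, 7/5]^T
C A^{-1} B = 6/5
G(0) = D - C A^{-1} B = -1 - (6/5) = -11/5 ≈ -2.2000

-2.2000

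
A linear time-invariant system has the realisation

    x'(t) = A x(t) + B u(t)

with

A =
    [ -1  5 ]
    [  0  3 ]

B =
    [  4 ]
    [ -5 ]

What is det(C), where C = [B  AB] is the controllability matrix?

AB = [[-29], [-15]]
Controllability matrix C = [B  AB] = [[4, -29], [-5, -15]]
det(C) = 4·(-15) - (-29)·(-5) = -60 - 145 = -205
Since det(C) ≠ 0, rank(C) = 2 and the system is completely controllable.

-205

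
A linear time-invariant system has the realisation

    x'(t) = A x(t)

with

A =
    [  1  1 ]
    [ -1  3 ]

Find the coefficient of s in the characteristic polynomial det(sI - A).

-4

For a 2×2 matrix, det(sI - A) = s^2 - (tr A)s + det A.
tr A = 4, det A = 4.
So p(s) = s^2 - 4s + 4.
The coefficient of s is -4.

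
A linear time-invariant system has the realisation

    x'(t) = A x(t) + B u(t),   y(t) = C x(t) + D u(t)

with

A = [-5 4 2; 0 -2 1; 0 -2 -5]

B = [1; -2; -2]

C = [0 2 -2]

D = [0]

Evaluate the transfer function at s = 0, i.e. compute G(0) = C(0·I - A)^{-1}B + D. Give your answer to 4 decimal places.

-2.0000

G(0) = C(-A)^{-1}B + D = -C A^{-1} B + D.
det A = -60, so A^{-1} = (1/-60)·adj(A) = [[-1/5, -4/15, -2/15], [0, -5/12, -1/12], [0, 1/6, -1/6]]
A^{-1} B = [3/5, 1, 0]^T
C A^{-1} B = 2
G(0) = D - C A^{-1} B = 0 - (2) = -2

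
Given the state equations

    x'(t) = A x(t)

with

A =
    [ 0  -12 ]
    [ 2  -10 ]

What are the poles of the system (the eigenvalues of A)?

det(sI - A) = s^2 - (tr A)s + det A, with tr A = 0 + (-10) = -10 and det A = 0·(-10) - (-12)·2 = 0 - (-24) = 24.
So p(s) = det(sI - A) = s^2 + 10s + 24.
Factor s^2 + 10s + 24: two numbers with sum -10 and product 24 are -4 and -6, so s^2 + 10s + 24 = (s + 4)(s + 6).
Hence p(s) = (s + 4) (s + 6), with roots -6, -4.
All eigenvalues have negative real part, so the system is asymptotically stable.

-6, -4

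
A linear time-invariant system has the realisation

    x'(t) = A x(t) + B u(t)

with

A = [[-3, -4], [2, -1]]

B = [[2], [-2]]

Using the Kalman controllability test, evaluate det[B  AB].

AB = [[2], [6]]
Controllability matrix C = [B  AB] = [[2, 2], [-2, 6]]
det(C) = 2·6 - 2·(-2) = 12 - (-4) = 16
Since det(C) ≠ 0, rank(C) = 2 and the system is completely controllable.

16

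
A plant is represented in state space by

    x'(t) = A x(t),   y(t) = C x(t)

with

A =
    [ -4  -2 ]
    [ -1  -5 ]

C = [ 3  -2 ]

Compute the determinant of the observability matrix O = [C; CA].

-8

CA = [[-10, 4]]
Observability matrix O = [C; CA] = [[3, -2], [-10, 4]]
det(O) = 3·4 - (-2)·(-10) = 12 - 20 = -8
Since det(O) ≠ 0, rank(O) = 2 and the system is completely observable.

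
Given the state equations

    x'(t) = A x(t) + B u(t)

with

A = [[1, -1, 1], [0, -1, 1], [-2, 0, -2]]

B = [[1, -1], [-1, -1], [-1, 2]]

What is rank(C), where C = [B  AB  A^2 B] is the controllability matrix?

3

AB = [[1, 2], [0, 3], [0, -2]]
A^2B = [[1, -3], [0, -5], [-2, 0]]
Controllability matrix C = [B  AB  A^2B] = [[1, -1, 1, 2, 1, -3], [-1, -1, 0, 3, 0, -5], [-1, 2, 0, -2, -2, 0]]
Take the 3×3 submatrix of C formed by columns 1, 2, 3: [[1, -1, 1], [-1, -1, 0], [-1, 2, 0]]. Its determinant is 1·((-1)·0 - 0·2) - (-1)·((-1)·0 - 0·(-1)) + 1·((-1)·2 - (-1)·(-1)) = 1·0 - (-1)·0 + 1·(-3) = -3 ≠ 0.
So rank(C) ≥ 3; since C has 3 rows, rank(C) = 3.
rank(C) = 3 = n, so the pair (A, B) is completely controllable.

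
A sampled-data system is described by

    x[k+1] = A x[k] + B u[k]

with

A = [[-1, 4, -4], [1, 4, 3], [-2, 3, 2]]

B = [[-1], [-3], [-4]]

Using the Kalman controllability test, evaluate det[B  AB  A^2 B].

2775

AB = [[5], [-25], [-15]]
A^2B = [[-45], [-140], [-115]]
Controllability matrix C = [B  AB  A^2B] = [[-1, 5, -45], [-3, -25, -140], [-4, -15, -115]]
Expanding along the first row, det(C) = (-1)·((-25)·(-115) - (-140)·(-15)) - 5·((-3)·(-115) - (-140)·(-4)) + (-45)·((-3)·(-15) - (-25)·(-4)) = (-1)·775 - 5·(-215) + (-45)·(-55) = 2775
Since det(C) ≠ 0, rank(C) = 3 and the system is completely controllable.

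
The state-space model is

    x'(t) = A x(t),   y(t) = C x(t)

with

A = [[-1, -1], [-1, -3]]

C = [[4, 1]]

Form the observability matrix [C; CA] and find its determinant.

CA = [[-5, -7]]
Observability matrix O = [C; CA] = [[4, 1], [-5, -7]]
det(O) = 4·(-7) - 1·(-5) = -28 - (-5) = -23
Since det(O) ≠ 0, rank(O) = 2 and the system is completely observable.

-23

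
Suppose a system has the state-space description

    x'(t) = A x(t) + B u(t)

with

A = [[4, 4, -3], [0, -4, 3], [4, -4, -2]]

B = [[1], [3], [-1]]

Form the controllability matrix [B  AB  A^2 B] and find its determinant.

AB = [[19], [-15], [-6]]
A^2B = [[34], [42], [148]]
Controllability matrix C = [B  AB  A^2B] = [[1, 19, 34], [3, -15, 42], [-1, -6, 148]]
Expanding along the first row, det(C) = 1·((-15)·148 - 42·(-6)) - 19·(3·148 - 42·(-1)) + 34·(3·(-6) - (-15)·(-1)) = 1·(-1968) - 19·486 + 34·(-33) = -12324
Since det(C) ≠ 0, rank(C) = 3 and the system is completely controllable.

-12324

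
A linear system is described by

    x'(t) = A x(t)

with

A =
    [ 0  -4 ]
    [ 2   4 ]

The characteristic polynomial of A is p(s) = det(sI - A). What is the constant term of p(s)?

For a 2×2 matrix, det(sI - A) = s^2 - (tr A)s + det A.
tr A = 4, det A = 8.
So p(s) = s^2 - 4s + 8.
The constant term is 8.

8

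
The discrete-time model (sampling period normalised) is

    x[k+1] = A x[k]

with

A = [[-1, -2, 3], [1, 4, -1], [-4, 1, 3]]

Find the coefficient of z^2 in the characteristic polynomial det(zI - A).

-6

Expand det(zI - A) for the 3×3 matrix.
p(z) = z^3 - 6z^2 + 20z - 36.
(Check: constant term = det(-A) = (-1)^3 det A = -36; coefficient of z^2 = -tr A = -6.)
The coefficient of z^2 is -6.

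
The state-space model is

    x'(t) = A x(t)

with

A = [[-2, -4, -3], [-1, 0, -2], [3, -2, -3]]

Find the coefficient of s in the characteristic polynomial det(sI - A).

7

Expand det(sI - A) for the 3×3 matrix.
p(s) = s^3 + 5s^2 + 7s - 38.
(Check: constant term = det(-A) = (-1)^3 det A = -38; coefficient of s^2 = -tr A = 5.)
The coefficient of s is 7.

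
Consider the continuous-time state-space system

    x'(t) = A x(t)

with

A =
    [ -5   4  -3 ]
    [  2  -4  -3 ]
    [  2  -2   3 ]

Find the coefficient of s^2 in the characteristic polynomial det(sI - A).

Expand det(sI - A) for the 3×3 matrix.
p(s) = s^3 + 6s^2 - 15s - 30.
(Check: constant term = det(-A) = (-1)^3 det A = -30; coefficient of s^2 = -tr A = 6.)
The coefficient of s^2 is 6.

6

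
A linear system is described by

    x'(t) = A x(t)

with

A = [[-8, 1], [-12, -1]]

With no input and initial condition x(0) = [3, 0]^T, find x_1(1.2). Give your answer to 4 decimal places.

-0.0443

det(sI - A) = s^2 - (tr A)s + det A, with tr A = (-8) + (-1) = -9 and det A = (-8)·(-1) - 1·(-12) = 8 - (-12) = 20.
So p(s) = det(sI - A) = s^2 + 9s + 20.
Factor s^2 + 9s + 20: two numbers with sum -9 and product 20 are -4 and -5, so s^2 + 9s + 20 = (s + 4)(s + 5).
Hence p(s) = (s + 4) (s + 5), with roots -5, -4.
The eigenvalues -5, -4 are distinct and real, so A is diagonalisable and x(t) = e^{At} x(0) = V diag(e^{λ_i t}) V^{-1} x(0), where the columns of V are the eigenvectors.
λ = -5: A - (-5)I = [[-3, 1], [-12, 4]]. Row 1 gives (-3)·v1 + 1·v2 = 0, so take v_1 = [-1, -3]^T.
λ = -4: A - (-4)I = [[-4, 1], [-12, 3]]. Row 1 gives (-4)·v1 + 1·v2 = 0, so take v_2 = [1, 4]^T.
V = [v_1 v_2] = [[-1, 1], [-3, 4]] has det V = -1, so V^{-1} = adj(V)/det V = [[-4, 1], [-3, 1]].
Modal coordinates z(0) = V^{-1} x(0): (-4)·3 + 1·0 = -12; (-3)·3 + 1·0 = -9; so z(0) = [-12, -9]^T.
x_1(t) = Σ_i (v_i)_1 · z_i(0) · e^{λ_i t} (row 1 of V times the modal terms).
x_1(1.2) = (-1)·(-12)·e^{-5·1.2} + 1·(-9)·e^{-4·1.2} = 12·0.002479 + (-9)·0.008230 = -0.0443.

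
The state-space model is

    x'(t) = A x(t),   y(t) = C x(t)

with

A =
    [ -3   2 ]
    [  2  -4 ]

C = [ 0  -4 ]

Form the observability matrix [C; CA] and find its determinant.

CA = [[-8, 16]]
Observability matrix O = [C; CA] = [[0, -4], [-8, 16]]
det(O) = 0·16 - (-4)·(-8) = 0 - 32 = -32
Since det(O) ≠ 0, rank(O) = 2 and the system is completely observable.

-32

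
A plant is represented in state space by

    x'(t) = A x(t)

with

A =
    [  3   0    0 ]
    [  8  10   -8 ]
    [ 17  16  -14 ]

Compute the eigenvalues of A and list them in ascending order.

-6, 2, 3

det(sI - A) = s^3 - (tr A)s^2 + (M11 + M22 + M33)s - det A, where Mii is the 2×2 principal minor of A obtained by deleting row i and column i.
tr A = 3 + 10 + (-14) = -1; M11 = 10·(-14) - (-8)·16 = -140 - (-128) = -12; M22 = 3·(-14) - 0·17 = -42 - 0 = -42; M33 = 3·10 - 0·8 = 30 - 0 = 30; sum of minors = -24.
det A = 3·(10·(-14) - (-8)·16) - 0·(8·(-14) - (-8)·17) + 0·(8·16 - 10·17) = 3·(-12) - 0·24 + 0·(-42) = -36.
So p(s) = det(sI - A) = s^3 + s^2 - 24s + 36.
Rational-root test: any integer root divides 36. Testing small divisors, s = 2 works: p(2) = 8 + 4 + (-48) + 36 = 0, so (s - 2) is a factor.
Dividing, p(s) = (s - 2)(s^2 + 3s - 18).
Factor s^2 + 3s - 18: two numbers with sum -3 and product -18 are 3 and -6, so s^2 + 3s - 18 = (s - 3)(s + 6).
Hence p(s) = (s - 3) (s - 2) (s + 6), with roots -6, 2, 3.
At least one eigenvalue has non-negative real part, so the system is not asymptotically stable.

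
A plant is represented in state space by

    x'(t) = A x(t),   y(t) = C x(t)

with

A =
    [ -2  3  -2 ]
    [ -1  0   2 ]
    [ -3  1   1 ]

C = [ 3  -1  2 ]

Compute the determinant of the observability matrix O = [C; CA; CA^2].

CA = [[-11, 11, -6]]
CA^2 = [[29, -39, 38]]
Observability matrix O = [C; CA; CA^2] = [[3, -1, 2], [-11, 11, -6], [29, -39, 38]]
Expanding along the first row, det(O) = 3·(11·38 - (-6)·(-39)) - (-1)·((-11)·38 - (-6)·29) + 2·((-11)·(-39) - 11·29) = 3·184 - (-1)·(-244) + 2·110 = 528
Since det(O) ≠ 0, rank(O) = 3 and the system is completely observable.

528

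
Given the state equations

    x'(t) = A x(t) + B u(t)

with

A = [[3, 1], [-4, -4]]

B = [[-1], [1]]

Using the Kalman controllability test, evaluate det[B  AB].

AB = [[-2], [0]]
Controllability matrix C = [B  AB] = [[-1, -2], [1, 0]]
det(C) = (-1)·0 - (-2)·1 = 0 - (-2) = 2
Since det(C) ≠ 0, rank(C) = 2 and the system is completely controllable.

2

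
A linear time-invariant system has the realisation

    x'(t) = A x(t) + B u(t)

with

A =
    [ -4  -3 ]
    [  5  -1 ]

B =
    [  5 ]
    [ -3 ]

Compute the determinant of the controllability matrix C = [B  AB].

AB = [[-11], [28]]
Controllability matrix C = [B  AB] = [[5, -11], [-3, 28]]
det(C) = 5·28 - (-11)·(-3) = 140 - 33 = 107
Since det(C) ≠ 0, rank(C) = 2 and the system is completely controllable.

107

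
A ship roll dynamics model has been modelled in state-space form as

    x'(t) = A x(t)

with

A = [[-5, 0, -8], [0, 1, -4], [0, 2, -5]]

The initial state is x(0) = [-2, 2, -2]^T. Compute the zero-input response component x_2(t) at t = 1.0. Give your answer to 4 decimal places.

2.6443

det(sI - A) = s^3 - (tr A)s^2 + (M11 + M22 + M33)s - det A, where Mii is the 2×2 principal minor of A obtained by deleting row i and column i.
tr A = (-5) + 1 + (-5) = -9; M11 = 1·(-5) - (-4)·2 = -5 - (-8) = 3; M22 = (-5)·(-5) - (-8)·0 = 25 - 0 = 25; M33 = (-5)·1 - 0·0 = -5 - 0 = -5; sum of minors = 23.
det A = (-5)·(1·(-5) - (-4)·2) - 0·(0·(-5) - (-4)·0) + (-8)·(0·2 - 1·0) = (-5)·3 - 0·0 + (-8)·0 = -15.
So p(s) = det(sI - A) = s^3 + 9s^2 + 23s + 15.
Rational-root test: any integer root divides 15. Testing small divisors, s = -1 works: p(-1) = -1 + 9 + (-23) + 15 = 0, so (s + 1) is a factor.
Dividing, p(s) = (s + 1)(s^2 + 8s + 15).
Factor s^2 + 8s + 15: two numbers with sum -8 and product 15 are -3 and -5, so s^2 + 8s + 15 = (s + 3)(s + 5).
Hence p(s) = (s + 1) (s + 3) (s + 5), with roots -5, -3, -1.
The eigenvalues -5, -3, -1 are distinct and real, so A is diagonalisable and x(t) = e^{At} x(0) = V diag(e^{λ_i t}) V^{-1} x(0), where the columns of V are the eigenvectors.
λ = -5: A - (-5)I = [[0, 0, -8], [0, 6, -4], [0, 2, 0]]. v must be orthogonal to every row; (row 1) × (row 2) = [48, 0, 0], so take v_1 = [-1, 0, 0]^T.
λ = -3: A - (-3)I = [[-2, 0, -8], [0, 4, -4], [0, 2, -2]]. v must be orthogonal to every row; (row 1) × (row 2) = [32, -8, -8], so take v_2 = [4, -1, -1]^T.
λ = -1: A - (-1)I = [[-4, 0, -8], [0, 2, -4], [0, 2, -4]]. v must be orthogonal to every row; (row 1) × (row 2) = [16, -16, -8], so take v_3 = [-2, 2, 1]^T.
V = [v_1 v_2 v_3] = [[-1, 4, -2], [0, -1, 2], [0, -1, 1]] has det V = -1, so V^{-1} = adj(V)/det V = [[-1, 2, -6], [0, 1, -2], [0, 1, -1]].
Modal coordinates z(0) = V^{-1} x(0): (-1)·(-2) + 2·2 + (-6)·(-2) = 18; 0·(-2) + 1·2 + (-2)·(-2) = 6; 0·(-2) + 1·2 + (-1)·(-2) = 4; so z(0) = [18, 6, 4]^T.
x_2(t) = Σ_i (v_i)_2 · z_i(0) · e^{λ_i t} (row 2 of V times the modal terms).
x_2(1.0) = 0·18·e^{-5·1.0} + (-1)·6·e^{-3·1.0} + 2·4·e^{-1·1.0} = 0·0.006738 + (-6)·0.049787 + 8·0.367879 = 2.6443.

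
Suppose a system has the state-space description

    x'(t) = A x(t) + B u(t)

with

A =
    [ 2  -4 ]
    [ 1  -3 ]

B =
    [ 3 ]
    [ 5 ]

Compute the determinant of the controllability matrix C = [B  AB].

AB = [[-14], [-12]]
Controllability matrix C = [B  AB] = [[3, -14], [5, -12]]
det(C) = 3·(-12) - (-14)·5 = -36 - (-70) = 34
Since det(C) ≠ 0, rank(C) = 2 and the system is completely controllable.

34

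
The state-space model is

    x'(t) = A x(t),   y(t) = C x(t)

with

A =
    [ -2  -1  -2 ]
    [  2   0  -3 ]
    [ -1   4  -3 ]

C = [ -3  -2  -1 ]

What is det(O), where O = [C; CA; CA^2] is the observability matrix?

2675

CA = [[3, -1, 15]]
CA^2 = [[-23, 57, -48]]
Observability matrix O = [C; CA; CA^2] = [[-3, -2, -1], [3, -1, 15], [-23, 57, -48]]
Expanding along the first row, det(O) = (-3)·((-1)·(-48) - 15·57) - (-2)·(3·(-48) - 15·(-23)) + (-1)·(3·57 - (-1)·(-23)) = (-3)·(-807) - (-2)·201 + (-1)·148 = 2675
Since det(O) ≠ 0, rank(O) = 3 and the system is completely observable.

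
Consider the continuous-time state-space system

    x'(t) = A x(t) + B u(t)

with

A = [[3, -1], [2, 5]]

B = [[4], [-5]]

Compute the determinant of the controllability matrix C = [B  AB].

17

AB = [[17], [-17]]
Controllability matrix C = [B  AB] = [[4, 17], [-5, -17]]
det(C) = 4·(-17) - 17·(-5) = -68 - (-85) = 17
Since det(C) ≠ 0, rank(C) = 2 and the system is completely controllable.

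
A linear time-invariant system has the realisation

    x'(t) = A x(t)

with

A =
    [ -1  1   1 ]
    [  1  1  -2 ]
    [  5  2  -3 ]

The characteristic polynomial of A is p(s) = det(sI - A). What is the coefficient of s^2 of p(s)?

3

Expand det(sI - A) for the 3×3 matrix.
p(s) = s^3 + 3s^2 - 3s + 11.
(Check: constant term = det(-A) = (-1)^3 det A = 11; coefficient of s^2 = -tr A = 3.)
The coefficient of s^2 is 3.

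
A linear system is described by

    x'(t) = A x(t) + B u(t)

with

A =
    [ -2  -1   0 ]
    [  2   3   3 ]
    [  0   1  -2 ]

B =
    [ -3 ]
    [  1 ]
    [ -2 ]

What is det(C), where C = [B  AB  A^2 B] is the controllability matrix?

-415

AB = [[5], [-9], [5]]
A^2B = [[-1], [-2], [-19]]
Controllability matrix C = [B  AB  A^2B] = [[-3, 5, -1], [1, -9, -2], [-2, 5, -19]]
Expanding along the first row, det(C) = (-3)·((-9)·(-19) - (-2)·5) - 5·(1·(-19) - (-2)·(-2)) + (-1)·(1·5 - (-9)·(-2)) = (-3)·181 - 5·(-23) + (-1)·(-13) = -415
Since det(C) ≠ 0, rank(C) = 3 and the system is completely controllable.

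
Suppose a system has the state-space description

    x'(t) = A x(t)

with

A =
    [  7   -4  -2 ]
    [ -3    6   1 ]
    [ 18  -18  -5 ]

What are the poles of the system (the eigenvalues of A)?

1, 3, 4

det(sI - A) = s^3 - (tr A)s^2 + (M11 + M22 + M33)s - det A, where Mii is the 2×2 principal minor of A obtained by deleting row i and column i.
tr A = 7 + 6 + (-5) = 8; M11 = 6·(-5) - 1·(-18) = -30 - (-18) = -12; M22 = 7·(-5) - (-2)·18 = -35 - (-36) = 1; M33 = 7·6 - (-4)·(-3) = 42 - 12 = 30; sum of minors = 19.
det A = 7·(6·(-5) - 1·(-18)) - (-4)·((-3)·(-5) - 1·18) + (-2)·((-3)·(-18) - 6·18) = 7·(-12) - (-4)·(-3) + (-2)·(-54) = 12.
So p(s) = det(sI - A) = s^3 - 8s^2 + 19s - 12.
Rational-root test: any integer root divides -12. Testing small divisors, s = 1 works: p(1) = 1 + (-8) + 19 + (-12) = 0, so (s - 1) is a factor.
Dividing, p(s) = (s - 1)(s^2 - 7s + 12).
Factor s^2 - 7s + 12: two numbers with sum 7 and product 12 are 4 and 3, so s^2 - 7s + 12 = (s - 4)(s - 3).
Hence p(s) = (s - 4) (s - 3) (s - 1), with roots 1, 3, 4.
At least one eigenvalue has non-negative real part, so the system is not asymptotically stable.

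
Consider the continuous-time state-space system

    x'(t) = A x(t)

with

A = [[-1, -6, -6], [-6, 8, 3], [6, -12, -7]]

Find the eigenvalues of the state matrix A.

-4, -1, 5

det(sI - A) = s^3 - (tr A)s^2 + (M11 + M22 + M33)s - det A, where Mii is the 2×2 principal minor of A obtained by deleting row i and column i.
tr A = (-1) + 8 + (-7) = 0; M11 = 8·(-7) - 3·(-12) = -56 - (-36) = -20; M22 = (-1)·(-7) - (-6)·6 = 7 - (-36) = 43; M33 = (-1)·8 - (-6)·(-6) = -8 - 36 = -44; sum of minors = -21.
det A = (-1)·(8·(-7) - 3·(-12)) - (-6)·((-6)·(-7) - 3·6) + (-6)·((-6)·(-12) - 8·6) = (-1)·(-20) - (-6)·24 + (-6)·24 = 20.
So p(s) = det(sI - A) = s^3 - 21s - 20.
Rational-root test: any integer root divides -20. Testing small divisors, s = -1 works: p(-1) = -1 + 0 + 21 + (-20) = 0, so (s + 1) is a factor.
Dividing, p(s) = (s + 1)(s^2 - s - 20).
Factor s^2 - s - 20: two numbers with sum 1 and product -20 are 5 and -4, so s^2 - s - 20 = (s - 5)(s + 4).
Hence p(s) = (s - 5) (s + 1) (s + 4), with roots -4, -1, 5.
At least one eigenvalue has non-negative real part, so the system is not asymptotically stable.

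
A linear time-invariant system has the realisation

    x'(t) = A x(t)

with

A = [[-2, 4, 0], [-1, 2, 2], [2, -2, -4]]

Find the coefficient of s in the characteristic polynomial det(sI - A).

4

Expand det(sI - A) for the 3×3 matrix.
p(s) = s^3 + 4s^2 + 4s - 8.
(Check: constant term = det(-A) = (-1)^3 det A = -8; coefficient of s^2 = -tr A = 4.)
The coefficient of s is 4.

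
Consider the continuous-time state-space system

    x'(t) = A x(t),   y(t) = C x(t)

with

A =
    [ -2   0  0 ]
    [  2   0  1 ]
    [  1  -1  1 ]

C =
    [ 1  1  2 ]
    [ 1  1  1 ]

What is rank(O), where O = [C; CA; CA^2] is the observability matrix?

3

CA = [[2, -2, 3], [1, -1, 2]]
CA^2 = [[-5, -3, 1], [-2, -2, 1]]
Observability matrix O = [C; CA; CA^2] = [[1, 1, 2], [1, 1, 1], [2, -2, 3], [1, -1, 2], [-5, -3, 1], [-2, -2, 1]]
Take the 3×3 submatrix of O formed by rows 1, 2, 3: [[1, 1, 2], [1, 1, 1], [2, -2, 3]]. Its determinant is 1·(1·3 - 1·(-2)) - 1·(1·3 - 1·2) + 2·(1·(-2) - 1·2) = 1·5 - 1·1 + 2·(-4) = -4 ≠ 0.
So rank(O) ≥ 3; since O has 3 columns, rank(O) = 3.
rank(O) = 3 = n, so the pair (A, C) is completely observable.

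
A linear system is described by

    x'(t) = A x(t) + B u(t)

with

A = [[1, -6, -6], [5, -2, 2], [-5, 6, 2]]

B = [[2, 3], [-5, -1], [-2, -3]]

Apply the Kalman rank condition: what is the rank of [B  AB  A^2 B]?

AB = [[44, 27], [16, 11], [-44, -27]]
A^2B = [[212, 123], [100, 59], [-212, -123]]
Controllability matrix C = [B  AB  A^2B] = [[2, 3, 44, 27, 212, 123], [-5, -1, 16, 11, 100, 59], [-2, -3, -44, -27, -212, -123]]
The rows r1, r2, r3 of C are linearly dependent: r1 + r3 = 0 (check each entry), so rank(C) ≤ 2.
The 2×2 minor from rows 1, 2, columns 1, 2 is 2·(-1) - 3·(-5) = -2 - (-15) = 13 ≠ 0, so rank(C) = 2.
rank(C) = 2 < n = 3, so the pair (A, B) is not completely controllable.

2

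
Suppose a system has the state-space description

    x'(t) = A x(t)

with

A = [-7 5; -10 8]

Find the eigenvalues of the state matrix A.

det(sI - A) = s^2 - (tr A)s + det A, with tr A = (-7) + 8 = 1 and det A = (-7)·8 - 5·(-10) = -56 - (-50) = -6.
So p(s) = det(sI - A) = s^2 - s - 6.
Factor s^2 - s - 6: two numbers with sum 1 and product -6 are 3 and -2, so s^2 - s - 6 = (s - 3)(s + 2).
Hence p(s) = (s - 3) (s + 2), with roots -2, 3.
At least one eigenvalue has non-negative real part, so the system is not asymptotically stable.

-2, 3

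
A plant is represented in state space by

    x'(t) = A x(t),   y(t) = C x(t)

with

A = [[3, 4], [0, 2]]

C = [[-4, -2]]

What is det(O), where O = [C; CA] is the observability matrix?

CA = [[-12, -20]]
Observability matrix O = [C; CA] = [[-4, -2], [-12, -20]]
det(O) = (-4)·(-20) - (-2)·(-12) = 80 - 24 = 56
Since det(O) ≠ 0, rank(O) = 2 and the system is completely observable.

56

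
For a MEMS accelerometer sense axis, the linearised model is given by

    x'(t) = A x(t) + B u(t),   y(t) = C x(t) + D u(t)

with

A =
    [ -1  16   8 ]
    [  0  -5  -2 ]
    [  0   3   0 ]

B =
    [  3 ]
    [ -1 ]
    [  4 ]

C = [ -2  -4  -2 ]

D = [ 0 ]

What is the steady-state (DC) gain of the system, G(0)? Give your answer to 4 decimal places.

-9.0000

G(0) = C(-A)^{-1}B + D = -C A^{-1} B + D.
det A = -6, so A^{-1} = (1/-6)·adj(A) = [[-1, -4, -4/3], [0, 0, 1/3], [0, -1/2, -5/6]]
A^{-1} B = [-13/3, 4/3, -17/6]^T
C A^{-1} B = 9
G(0) = D - C A^{-1} B = 0 - (9) = -9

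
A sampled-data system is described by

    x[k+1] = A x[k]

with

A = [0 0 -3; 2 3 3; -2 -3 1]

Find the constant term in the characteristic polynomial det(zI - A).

Expand det(zI - A) for the 3×3 matrix.
p(z) = z^3 - 4z^2 + 6z.
(Check: constant term = det(-A) = (-1)^3 det A = 0; coefficient of z^2 = -tr A = -4.)
The constant term is 0.

0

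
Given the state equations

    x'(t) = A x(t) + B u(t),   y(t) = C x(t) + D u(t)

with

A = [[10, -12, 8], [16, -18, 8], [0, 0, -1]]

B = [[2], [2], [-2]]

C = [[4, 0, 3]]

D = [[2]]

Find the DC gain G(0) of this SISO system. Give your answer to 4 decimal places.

G(0) = C(-A)^{-1}B + D = -C A^{-1} B + D.
det A = -12, so A^{-1} = (1/-12)·adj(A) = [[-3/2, 1, -4], [-4/3, 5/6, -4], [0, 0, -1]]
A^{-1} B = [7, 7, 2]^T
C A^{-1} B = 34
G(0) = D - C A^{-1} B = 2 - (34) = -32

-32.0000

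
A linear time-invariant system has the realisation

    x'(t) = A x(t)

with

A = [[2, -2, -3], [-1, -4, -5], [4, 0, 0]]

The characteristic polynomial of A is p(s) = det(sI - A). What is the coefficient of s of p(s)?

Expand det(sI - A) for the 3×3 matrix.
p(s) = s^3 + 2s^2 + 2s + 8.
(Check: constant term = det(-A) = (-1)^3 det A = 8; coefficient of s^2 = -tr A = 2.)
The coefficient of s is 2.

2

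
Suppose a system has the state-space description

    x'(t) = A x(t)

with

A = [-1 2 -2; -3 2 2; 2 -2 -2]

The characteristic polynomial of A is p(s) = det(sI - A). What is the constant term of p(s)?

Expand det(sI - A) for the 3×3 matrix.
p(s) = s^3 + s^2 + 10s + 8.
(Check: constant term = det(-A) = (-1)^3 det A = 8; coefficient of s^2 = -tr A = 1.)
The constant term is 8.

8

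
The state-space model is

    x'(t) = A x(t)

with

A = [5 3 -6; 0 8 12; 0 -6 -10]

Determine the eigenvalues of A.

det(sI - A) = s^3 - (tr A)s^2 + (M11 + M22 + M33)s - det A, where Mii is the 2×2 principal minor of A obtained by deleting row i and column i.
tr A = 5 + 8 + (-10) = 3; M11 = 8·(-10) - 12·(-6) = -80 - (-72) = -8; M22 = 5·(-10) - (-6)·0 = -50 - 0 = -50; M33 = 5·8 - 3·0 = 40 - 0 = 40; sum of minors = -18.
det A = 5·(8·(-10) - 12·(-6)) - 3·(0·(-10) - 12·0) + (-6)·(0·(-6) - 8·0) = 5·(-8) - 3·0 + (-6)·0 = -40.
So p(s) = det(sI - A) = s^3 - 3s^2 - 18s + 40.
Rational-root test: any integer root divides 40. Testing small divisors, s = 2 works: p(2) = 8 + (-12) + (-36) + 40 = 0, so (s - 2) is a factor.
Dividing, p(s) = (s - 2)(s^2 - s - 20).
Factor s^2 - s - 20: two numbers with sum 1 and product -20 are 5 and -4, so s^2 - s - 20 = (s - 5)(s + 4).
Hence p(s) = (s - 5) (s - 2) (s + 4), with roots -4, 2, 5.
At least one eigenvalue has non-negative real part, so the system is not asymptotically stable.

-4, 2, 5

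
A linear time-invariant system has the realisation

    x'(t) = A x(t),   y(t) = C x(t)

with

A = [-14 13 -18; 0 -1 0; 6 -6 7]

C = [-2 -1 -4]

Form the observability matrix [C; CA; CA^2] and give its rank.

CA = [[4, -1, 8]]
CA^2 = [[-8, 5, -16]]
Observability matrix O = [C; CA; CA^2] = [[-2, -1, -4], [4, -1, 8], [-8, 5, -16]]
The columns c1, c2, c3 of O are linearly dependent: -2·c1 + c3 = 0 (check each entry), so rank(O) ≤ 2.
The 2×2 minor from rows 1, 2, columns 1, 2 is (-2)·(-1) - (-1)·4 = 2 - (-4) = 6 ≠ 0, so rank(O) = 2.
rank(O) = 2 < n = 3, so the pair (A, C) is not completely observable.

2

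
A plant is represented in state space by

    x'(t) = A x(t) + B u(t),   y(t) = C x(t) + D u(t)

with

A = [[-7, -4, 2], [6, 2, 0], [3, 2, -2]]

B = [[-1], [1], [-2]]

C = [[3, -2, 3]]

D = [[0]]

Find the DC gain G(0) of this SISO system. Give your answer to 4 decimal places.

1.0000

G(0) = C(-A)^{-1}B + D = -C A^{-1} B + D.
det A = -8, so A^{-1} = (1/-8)·adj(A) = [[1/2, 1/2, 1/2], [-3/2, -1, -3/2], [-3/4, -1/4, -5/4]]
A^{-1} B = [-1, 7/2, 3]^T
C A^{-1} B = -1
G(0) = D - C A^{-1} B = 0 - (-1) = 1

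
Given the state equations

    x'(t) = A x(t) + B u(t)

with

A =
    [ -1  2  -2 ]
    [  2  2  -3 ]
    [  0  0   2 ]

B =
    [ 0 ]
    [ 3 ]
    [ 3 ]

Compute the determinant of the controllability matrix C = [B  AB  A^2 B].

AB = [[0], [-3], [6]]
A^2B = [[-18], [-24], [12]]
Controllability matrix C = [B  AB  A^2B] = [[0, 0, -18], [3, -3, -24], [3, 6, 12]]
Expanding along the first row, det(C) = 0·((-3)·12 - (-24)·6) - 0·(3·12 - (-24)·3) + (-18)·(3·6 - (-3)·3) = 0·108 - 0·108 + (-18)·27 = -486
Since det(C) ≠ 0, rank(C) = 3 and the system is completely controllable.

-486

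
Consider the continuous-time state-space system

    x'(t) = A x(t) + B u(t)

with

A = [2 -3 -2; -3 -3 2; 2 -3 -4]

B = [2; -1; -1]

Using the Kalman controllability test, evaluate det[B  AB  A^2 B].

-475

AB = [[9], [-5], [11]]
A^2B = [[11], [10], [-11]]
Controllability matrix C = [B  AB  A^2B] = [[2, 9, 11], [-1, -5, 10], [-1, 11, -11]]
Expanding along the first row, det(C) = 2·((-5)·(-11) - 10·11) - 9·((-1)·(-11) - 10·(-1)) + 11·((-1)·11 - (-5)·(-1)) = 2·(-55) - 9·21 + 11·(-16) = -475
Since det(C) ≠ 0, rank(C) = 3 and the system is completely controllable.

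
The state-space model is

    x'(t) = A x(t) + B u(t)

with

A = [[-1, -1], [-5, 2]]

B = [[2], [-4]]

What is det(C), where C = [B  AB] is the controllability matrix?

AB = [[2], [-18]]
Controllability matrix C = [B  AB] = [[2, 2], [-4, -18]]
det(C) = 2·(-18) - 2·(-4) = -36 - (-8) = -28
Since det(C) ≠ 0, rank(C) = 2 and the system is completely controllable.

-28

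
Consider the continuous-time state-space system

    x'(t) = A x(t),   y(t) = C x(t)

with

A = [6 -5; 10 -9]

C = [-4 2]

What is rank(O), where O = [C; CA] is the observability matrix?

CA = [[-4, 2]]
Observability matrix O = [C; CA] = [[-4, 2], [-4, 2]]
Every row of O is a scalar multiple of row 1 = [-4, 2] (multipliers 1, 1), so the rows span a one-dimensional space.
O ≠ 0, hence rank(O) = 1.
rank(O) = 1 < n = 2, so the pair (A, C) is not completely observable.

1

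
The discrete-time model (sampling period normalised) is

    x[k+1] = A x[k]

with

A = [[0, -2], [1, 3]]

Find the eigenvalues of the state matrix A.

1, 2

det(zI - A) = z^2 - (tr A)z + det A, with tr A = 0 + 3 = 3 and det A = 0·3 - (-2)·1 = 0 - (-2) = 2.
So p(z) = det(zI - A) = z^2 - 3z + 2.
Factor z^2 - 3z + 2: two numbers with sum 3 and product 2 are 2 and 1, so z^2 - 3z + 2 = (z - 2)(z - 1).
Hence p(z) = (z - 2) (z - 1), with roots 1, 2.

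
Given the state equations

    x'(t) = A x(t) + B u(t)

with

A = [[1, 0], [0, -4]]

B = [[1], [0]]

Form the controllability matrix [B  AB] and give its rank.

1

AB = [[1], [0]]
Controllability matrix C = [B  AB] = [[1, 1], [0, 0]]
Every column of C is a scalar multiple of column 1 = [1, 0] (multipliers 1, 1), so the columns span a one-dimensional space.
C ≠ 0, hence rank(C) = 1.
rank(C) = 1 < n = 2, so the pair (A, B) is not completely controllable.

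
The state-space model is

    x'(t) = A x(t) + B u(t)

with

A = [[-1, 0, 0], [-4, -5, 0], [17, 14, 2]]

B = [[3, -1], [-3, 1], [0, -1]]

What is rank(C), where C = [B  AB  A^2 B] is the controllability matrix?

2

AB = [[-3, 1], [3, -1], [9, -5]]
A^2B = [[3, -1], [-3, 1], [9, -7]]
Controllability matrix C = [B  AB  A^2B] = [[3, -1, -3, 1, 3, -1], [-3, 1, 3, -1, -3, 1], [0, -1, 9, -5, 9, -7]]
The rows r1, r2, r3 of C are linearly dependent: r1 + r2 = 0 (check each entry), so rank(C) ≤ 2.
The 2×2 minor from rows 1, 3, columns 1, 2 is 3·(-1) - (-1)·0 = -3 - 0 = -3 ≠ 0, so rank(C) = 2.
rank(C) = 2 < n = 3, so the pair (A, B) is not completely controllable.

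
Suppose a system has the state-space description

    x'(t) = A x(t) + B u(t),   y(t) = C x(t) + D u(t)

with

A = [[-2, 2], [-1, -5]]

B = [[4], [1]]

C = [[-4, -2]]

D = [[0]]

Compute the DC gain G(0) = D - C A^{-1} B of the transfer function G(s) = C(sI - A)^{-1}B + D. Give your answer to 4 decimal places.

-7.0000

G(0) = C(-A)^{-1}B + D = -C A^{-1} B + D.
det A = 12, so A^{-1} = (1/12)·adj(A) = [[-5/12, -1/6], [1/12, -1/6]]
A^{-1} B = [-11/6, 1/6]^T
C A^{-1} B = 7
G(0) = D - C A^{-1} B = 0 - (7) = -7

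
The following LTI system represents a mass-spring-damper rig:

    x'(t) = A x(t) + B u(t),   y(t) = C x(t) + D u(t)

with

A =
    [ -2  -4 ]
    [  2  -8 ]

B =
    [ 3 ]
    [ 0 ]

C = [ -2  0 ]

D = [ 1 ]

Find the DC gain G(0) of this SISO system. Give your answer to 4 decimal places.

G(0) = C(-A)^{-1}B + D = -C A^{-1} B + D.
det A = 24, so A^{-1} = (1/24)·adj(A) = [[-1/3, 1/6], [-1/12, -1/12]]
A^{-1} B = [-1, -1/4]^T
C A^{-1} B = 2
G(0) = D - C A^{-1} B = 1 - (2) = -1

-1.0000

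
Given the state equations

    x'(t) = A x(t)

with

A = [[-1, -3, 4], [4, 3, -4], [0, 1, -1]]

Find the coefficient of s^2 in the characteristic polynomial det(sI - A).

Expand det(sI - A) for the 3×3 matrix.
p(s) = s^3 - s^2 + 11s - 3.
(Check: constant term = det(-A) = (-1)^3 det A = -3; coefficient of s^2 = -tr A = -1.)
The coefficient of s^2 is -1.

-1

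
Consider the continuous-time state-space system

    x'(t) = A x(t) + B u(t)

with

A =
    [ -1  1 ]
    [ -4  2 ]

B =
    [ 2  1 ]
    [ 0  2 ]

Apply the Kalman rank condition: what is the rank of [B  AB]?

2

AB = [[-2, 1], [-8, 0]]
Controllability matrix C = [B  AB] = [[2, 1, -2, 1], [0, 2, -8, 0]]
Take the 2×2 submatrix of C formed by columns 1, 2: [[2, 1], [0, 2]]. Its determinant is 2·2 - 1·0 = 4 - 0 = 4 ≠ 0.
So rank(C) ≥ 2; since C has 2 rows, rank(C) = 2.
rank(C) = 2 = n, so the pair (A, B) is completely controllable.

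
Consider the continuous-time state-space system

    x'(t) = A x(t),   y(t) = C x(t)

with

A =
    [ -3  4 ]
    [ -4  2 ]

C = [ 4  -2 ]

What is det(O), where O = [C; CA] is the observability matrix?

CA = [[-4, 12]]
Observability matrix O = [C; CA] = [[4, -2], [-4, 12]]
det(O) = 4·12 - (-2)·(-4) = 48 - 8 = 40
Since det(O) ≠ 0, rank(O) = 2 and the system is completely observable.

40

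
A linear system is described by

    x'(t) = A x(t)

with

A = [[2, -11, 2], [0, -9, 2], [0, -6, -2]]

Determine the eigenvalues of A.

-6, -5, 2

det(sI - A) = s^3 - (tr A)s^2 + (M11 + M22 + M33)s - det A, where Mii is the 2×2 principal minor of A obtained by deleting row i and column i.
tr A = 2 + (-9) + (-2) = -9; M11 = (-9)·(-2) - 2·(-6) = 18 - (-12) = 30; M22 = 2·(-2) - 2·0 = -4 - 0 = -4; M33 = 2·(-9) - (-11)·0 = -18 - 0 = -18; sum of minors = 8.
det A = 2·((-9)·(-2) - 2·(-6)) - (-11)·(0·(-2) - 2·0) + 2·(0·(-6) - (-9)·0) = 2·30 - (-11)·0 + 2·0 = 60.
So p(s) = det(sI - A) = s^3 + 9s^2 + 8s - 60.
Rational-root test: any integer root divides -60. Testing small divisors, s = 2 works: p(2) = 8 + 36 + 16 + (-60) = 0, so (s - 2) is a factor.
Dividing, p(s) = (s - 2)(s^2 + 11s + 30).
Factor s^2 + 11s + 30: two numbers with sum -11 and product 30 are -5 and -6, so s^2 + 11s + 30 = (s + 5)(s + 6).
Hence p(s) = (s - 2) (s + 5) (s + 6), with roots -6, -5, 2.
At least one eigenvalue has non-negative real part, so the system is not asymptotically stable.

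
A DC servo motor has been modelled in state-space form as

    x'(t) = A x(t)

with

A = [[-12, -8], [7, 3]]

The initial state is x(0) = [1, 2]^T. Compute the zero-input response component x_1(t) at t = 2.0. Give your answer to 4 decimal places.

-0.0066

det(sI - A) = s^2 - (tr A)s + det A, with tr A = (-12) + 3 = -9 and det A = (-12)·3 - (-8)·7 = -36 - (-56) = 20.
So p(s) = det(sI - A) = s^2 + 9s + 20.
Factor s^2 + 9s + 20: two numbers with sum -9 and product 20 are -4 and -5, so s^2 + 9s + 20 = (s + 4)(s + 5).
Hence p(s) = (s + 4) (s + 5), with roots -5, -4.
The eigenvalues -5, -4 are distinct and real, so A is diagonalisable and x(t) = e^{At} x(0) = V diag(e^{λ_i t}) V^{-1} x(0), where the columns of V are the eigenvectors.
λ = -5: A - (-5)I = [[-7, -8], [7, 8]]. Row 1 gives (-7)·v1 + (-8)·v2 = 0, so take v_1 = [8, -7]^T.
λ = -4: A - (-4)I = [[-8, -8], [7, 7]]. Row 1 gives (-8)·v1 + (-8)·v2 = 0, so take v_2 = [-1, 1]^T.
V = [v_1 v_2] = [[8, -1], [-7, 1]] has det V = 1, so V^{-1} = adj(V)/det V = [[1, 1], [7, 8]].
Modal coordinates z(0) = V^{-1} x(0): 1·1 + 1·2 = 3; 7·1 + 8·2 = 23; so z(0) = [3, 23]^T.
x_1(t) = Σ_i (v_i)_1 · z_i(0) · e^{λ_i t} (row 1 of V times the modal terms).
x_1(2.0) = 8·3·e^{-5·2.0} + (-1)·23·e^{-4·2.0} = 24·0.000045 + (-23)·0.000335 = -0.0066.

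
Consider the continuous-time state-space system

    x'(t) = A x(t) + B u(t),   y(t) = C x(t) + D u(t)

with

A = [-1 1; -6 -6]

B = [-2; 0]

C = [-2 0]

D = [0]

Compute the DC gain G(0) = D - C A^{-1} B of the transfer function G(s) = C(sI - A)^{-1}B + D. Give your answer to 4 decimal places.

2.0000

G(0) = C(-A)^{-1}B + D = -C A^{-1} B + D.
det A = 12, so A^{-1} = (1/12)·adj(A) = [[-1/2, -1/12], [1/2, -1/12]]
A^{-1} B = [1, -1]^T
C A^{-1} B = -2
G(0) = D - C A^{-1} B = 0 - (-2) = 2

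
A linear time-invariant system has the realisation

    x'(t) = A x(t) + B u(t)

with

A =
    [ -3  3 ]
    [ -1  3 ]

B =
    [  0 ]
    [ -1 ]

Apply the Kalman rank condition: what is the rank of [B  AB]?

AB = [[-3], [-3]]
Controllability matrix C = [B  AB] = [[0, -3], [-1, -3]]
det(C) = 0·(-3) - (-3)·(-1) = 0 - 3 = -3 ≠ 0, so rank(C) = 2.
rank(C) = 2 = n, so the pair (A, B) is completely controllable.

2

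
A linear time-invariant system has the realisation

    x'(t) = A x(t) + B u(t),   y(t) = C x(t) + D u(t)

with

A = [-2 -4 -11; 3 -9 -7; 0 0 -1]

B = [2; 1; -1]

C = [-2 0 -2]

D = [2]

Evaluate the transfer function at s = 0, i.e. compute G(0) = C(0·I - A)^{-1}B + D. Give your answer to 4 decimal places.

G(0) = C(-A)^{-1}B + D = -C A^{-1} B + D.
det A = -30, so A^{-1} = (1/-30)·adj(A) = [[-3/10, 2/15, 71/30], [-1/10, -1/15, 47/30], [0, 0, -1]]
A^{-1} B = [-17/6, -11/6, 1]^T
C A^{-1} B = 11/3
G(0) = D - C A^{-1} B = 2 - (11/3) = -5/3 ≈ -1.6667

-1.6667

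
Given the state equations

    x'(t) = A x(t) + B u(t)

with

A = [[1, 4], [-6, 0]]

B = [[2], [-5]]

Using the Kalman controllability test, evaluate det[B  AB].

AB = [[-18], [-12]]
Controllability matrix C = [B  AB] = [[2, -18], [-5, -12]]
det(C) = 2·(-12) - (-18)·(-5) = -24 - 90 = -114
Since det(C) ≠ 0, rank(C) = 2 and the system is completely controllable.

-114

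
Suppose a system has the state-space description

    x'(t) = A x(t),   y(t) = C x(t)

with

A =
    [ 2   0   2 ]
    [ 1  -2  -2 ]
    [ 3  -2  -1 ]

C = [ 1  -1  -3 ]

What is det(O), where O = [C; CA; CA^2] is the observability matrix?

CA = [[-8, 8, 7]]
CA^2 = [[13, -30, -39]]
Observability matrix O = [C; CA; CA^2] = [[1, -1, -3], [-8, 8, 7], [13, -30, -39]]
Expanding along the first row, det(O) = 1·(8·(-39) - 7·(-30)) - (-1)·((-8)·(-39) - 7·13) + (-3)·((-8)·(-30) - 8·13) = 1·(-102) - (-1)·221 + (-3)·136 = -289
Since det(O) ≠ 0, rank(O) = 3 and the system is completely observable.

-289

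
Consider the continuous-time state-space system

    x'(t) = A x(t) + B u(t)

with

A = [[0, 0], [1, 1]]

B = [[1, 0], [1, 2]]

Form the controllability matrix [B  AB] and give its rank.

AB = [[0, 0], [2, 2]]
Controllability matrix C = [B  AB] = [[1, 0, 0, 0], [1, 2, 2, 2]]
Take the 2×2 submatrix of C formed by columns 1, 2: [[1, 0], [1, 2]]. Its determinant is 1·2 - 0·1 = 2 - 0 = 2 ≠ 0.
So rank(C) ≥ 2; since C has 2 rows, rank(C) = 2.
rank(C) = 2 = n, so the pair (A, B) is completely controllable.

2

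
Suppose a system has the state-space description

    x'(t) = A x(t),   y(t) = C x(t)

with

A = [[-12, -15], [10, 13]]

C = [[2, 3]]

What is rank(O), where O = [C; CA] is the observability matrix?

CA = [[6, 9]]
Observability matrix O = [C; CA] = [[2, 3], [6, 9]]
Every row of O is a scalar multiple of row 1 = [2, 3] (multipliers 1, 3), so the rows span a one-dimensional space.
O ≠ 0, hence rank(O) = 1.
rank(O) = 1 < n = 2, so the pair (A, C) is not completely observable.

1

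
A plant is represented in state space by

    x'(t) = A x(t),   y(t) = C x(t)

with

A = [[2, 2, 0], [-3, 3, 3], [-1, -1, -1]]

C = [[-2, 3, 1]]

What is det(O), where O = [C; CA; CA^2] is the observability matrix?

-872

CA = [[-14, 4, 8]]
CA^2 = [[-48, -24, 4]]
Observability matrix O = [C; CA; CA^2] = [[-2, 3, 1], [-14, 4, 8], [-48, -24, 4]]
Expanding along the first row, det(O) = (-2)·(4·4 - 8·(-24)) - 3·((-14)·4 - 8·(-48)) + 1·((-14)·(-24) - 4·(-48)) = (-2)·208 - 3·328 + 1·528 = -872
Since det(O) ≠ 0, rank(O) = 3 and the system is completely observable.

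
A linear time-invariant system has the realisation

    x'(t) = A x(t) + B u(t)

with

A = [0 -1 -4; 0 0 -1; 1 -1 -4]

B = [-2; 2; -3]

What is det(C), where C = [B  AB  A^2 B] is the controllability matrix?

-113

AB = [[10], [3], [8]]
A^2B = [[-35], [-8], [-25]]
Controllability matrix C = [B  AB  A^2B] = [[-2, 10, -35], [2, 3, -8], [-3, 8, -25]]
Expanding along the first row, det(C) = (-2)·(3·(-25) - (-8)·8) - 10·(2·(-25) - (-8)·(-3)) + (-35)·(2·8 - 3·(-3)) = (-2)·(-11) - 10·(-74) + (-35)·25 = -113
Since det(C) ≠ 0, rank(C) = 3 and the system is completely controllable.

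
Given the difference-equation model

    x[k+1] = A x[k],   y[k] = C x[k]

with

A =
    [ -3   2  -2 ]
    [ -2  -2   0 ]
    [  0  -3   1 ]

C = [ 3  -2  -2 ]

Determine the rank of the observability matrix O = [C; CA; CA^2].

3

CA = [[-5, 16, -8]]
CA^2 = [[-17, -18, 2]]
Observability matrix O = [C; CA; CA^2] = [[3, -2, -2], [-5, 16, -8], [-17, -18, 2]]
det(O) = 3·(16·2 - (-8)·(-18)) - (-2)·((-5)·2 - (-8)·(-17)) + (-2)·((-5)·(-18) - 16·(-17)) = 3·(-112) - (-2)·(-146) + (-2)·362 = -1352 ≠ 0, so rank(O) = 3.
rank(O) = 3 = n, so the pair (A, C) is completely observable.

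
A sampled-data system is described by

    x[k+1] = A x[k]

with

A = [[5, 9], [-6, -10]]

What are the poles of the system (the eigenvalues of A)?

-4, -1

det(zI - A) = z^2 - (tr A)z + det A, with tr A = 5 + (-10) = -5 and det A = 5·(-10) - 9·(-6) = -50 - (-54) = 4.
So p(z) = det(zI - A) = z^2 + 5z + 4.
Factor z^2 + 5z + 4: two numbers with sum -5 and product 4 are -1 and -4, so z^2 + 5z + 4 = (z + 1)(z + 4).
Hence p(z) = (z + 1) (z + 4), with roots -4, -1.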